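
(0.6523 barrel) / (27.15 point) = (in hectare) 0.001083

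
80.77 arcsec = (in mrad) 0.3916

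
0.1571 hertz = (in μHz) 1.571e+05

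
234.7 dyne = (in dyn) 234.7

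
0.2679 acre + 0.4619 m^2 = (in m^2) 1085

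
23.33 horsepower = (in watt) 1.74e+04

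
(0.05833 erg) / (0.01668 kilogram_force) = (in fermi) 3.566e+07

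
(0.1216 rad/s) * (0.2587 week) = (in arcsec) 3.924e+09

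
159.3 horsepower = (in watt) 1.188e+05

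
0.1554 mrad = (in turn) 2.473e-05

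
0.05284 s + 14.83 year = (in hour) 1.299e+05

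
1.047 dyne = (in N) 1.047e-05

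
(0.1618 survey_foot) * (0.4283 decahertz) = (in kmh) 0.7604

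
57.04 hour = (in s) 2.053e+05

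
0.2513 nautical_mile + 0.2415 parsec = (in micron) 7.452e+21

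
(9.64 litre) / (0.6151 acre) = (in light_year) 4.093e-22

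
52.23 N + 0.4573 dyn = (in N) 52.23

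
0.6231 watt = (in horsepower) 0.0008356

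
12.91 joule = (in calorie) 3.086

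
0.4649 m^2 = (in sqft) 5.004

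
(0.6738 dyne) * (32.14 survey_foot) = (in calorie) 1.578e-05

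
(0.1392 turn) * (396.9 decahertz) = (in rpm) 3.315e+04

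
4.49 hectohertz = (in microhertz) 4.49e+08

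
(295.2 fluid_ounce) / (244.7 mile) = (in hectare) 2.217e-12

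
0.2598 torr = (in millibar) 0.3464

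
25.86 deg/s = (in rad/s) 0.4513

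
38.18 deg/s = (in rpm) 6.363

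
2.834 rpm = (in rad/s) 0.2968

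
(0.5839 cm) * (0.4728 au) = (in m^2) 4.13e+08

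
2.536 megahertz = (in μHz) 2.536e+12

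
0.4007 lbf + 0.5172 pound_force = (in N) 4.083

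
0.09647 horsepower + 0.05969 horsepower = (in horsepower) 0.1562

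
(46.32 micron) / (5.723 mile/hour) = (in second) 1.81e-05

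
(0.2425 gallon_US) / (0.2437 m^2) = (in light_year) 3.981e-19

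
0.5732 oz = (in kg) 0.01625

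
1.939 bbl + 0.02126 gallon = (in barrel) 1.94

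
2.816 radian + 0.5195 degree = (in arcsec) 5.827e+05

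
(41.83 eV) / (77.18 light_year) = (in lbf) 2.063e-36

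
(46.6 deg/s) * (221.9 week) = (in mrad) 1.092e+11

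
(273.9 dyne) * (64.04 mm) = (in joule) 0.0001754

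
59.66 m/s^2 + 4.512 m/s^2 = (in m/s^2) 64.17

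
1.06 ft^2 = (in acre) 2.433e-05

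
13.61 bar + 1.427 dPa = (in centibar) 1361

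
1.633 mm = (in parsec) 5.292e-20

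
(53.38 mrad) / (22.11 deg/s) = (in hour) 3.842e-05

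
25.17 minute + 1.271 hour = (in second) 6086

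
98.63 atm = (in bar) 99.94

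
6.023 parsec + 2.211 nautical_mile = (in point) 5.268e+20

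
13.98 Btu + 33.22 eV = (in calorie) 3525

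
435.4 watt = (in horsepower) 0.5839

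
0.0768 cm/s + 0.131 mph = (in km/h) 0.2136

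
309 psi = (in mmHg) 1.598e+04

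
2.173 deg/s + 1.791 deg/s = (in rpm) 0.6607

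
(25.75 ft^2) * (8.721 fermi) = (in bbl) 1.312e-13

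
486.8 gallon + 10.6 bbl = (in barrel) 22.19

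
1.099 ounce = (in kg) 0.03116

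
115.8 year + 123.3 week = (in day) 4.313e+04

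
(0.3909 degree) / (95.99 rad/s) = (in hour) 1.974e-08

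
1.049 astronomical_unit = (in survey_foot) 5.149e+11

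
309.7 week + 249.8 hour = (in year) 5.968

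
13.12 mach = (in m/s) 4467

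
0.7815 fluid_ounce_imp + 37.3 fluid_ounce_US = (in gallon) 0.2973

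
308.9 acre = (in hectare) 125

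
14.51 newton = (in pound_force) 3.262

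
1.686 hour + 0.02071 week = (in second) 1.86e+04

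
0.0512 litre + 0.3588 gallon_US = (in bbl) 0.008865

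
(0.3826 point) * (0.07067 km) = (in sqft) 0.1027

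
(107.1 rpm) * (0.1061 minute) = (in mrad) 7.14e+04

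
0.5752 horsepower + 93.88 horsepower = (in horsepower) 94.46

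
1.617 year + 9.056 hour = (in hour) 1.417e+04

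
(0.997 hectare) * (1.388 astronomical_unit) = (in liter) 2.07e+18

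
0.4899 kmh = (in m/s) 0.1361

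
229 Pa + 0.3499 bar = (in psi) 5.108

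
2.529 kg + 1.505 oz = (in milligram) 2.572e+06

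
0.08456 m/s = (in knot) 0.1644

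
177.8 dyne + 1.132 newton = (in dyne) 1.134e+05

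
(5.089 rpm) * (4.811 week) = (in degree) 8.884e+07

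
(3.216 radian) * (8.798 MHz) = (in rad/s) 2.829e+07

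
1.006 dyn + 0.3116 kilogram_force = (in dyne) 3.056e+05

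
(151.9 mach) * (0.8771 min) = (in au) 1.819e-05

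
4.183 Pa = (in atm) 4.128e-05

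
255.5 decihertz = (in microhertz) 2.555e+07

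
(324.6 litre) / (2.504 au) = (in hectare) 8.665e-17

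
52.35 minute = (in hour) 0.8725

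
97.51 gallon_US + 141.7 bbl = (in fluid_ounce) 7.743e+05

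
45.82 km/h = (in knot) 24.74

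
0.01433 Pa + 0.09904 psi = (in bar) 0.006829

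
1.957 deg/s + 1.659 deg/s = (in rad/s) 0.06311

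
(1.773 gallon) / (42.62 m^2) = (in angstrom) 1.575e+06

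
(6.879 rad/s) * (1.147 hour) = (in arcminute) 9.765e+07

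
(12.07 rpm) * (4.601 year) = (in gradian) 1.168e+10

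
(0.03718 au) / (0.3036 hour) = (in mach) 1.495e+04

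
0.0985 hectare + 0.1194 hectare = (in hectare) 0.2179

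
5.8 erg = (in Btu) 5.497e-10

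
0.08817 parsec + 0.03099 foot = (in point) 7.712e+18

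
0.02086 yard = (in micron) 1.907e+04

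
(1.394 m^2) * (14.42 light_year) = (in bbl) 1.196e+18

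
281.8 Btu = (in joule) 2.973e+05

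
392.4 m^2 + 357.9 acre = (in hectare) 144.9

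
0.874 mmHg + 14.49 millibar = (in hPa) 15.66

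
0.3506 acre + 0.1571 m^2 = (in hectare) 0.1419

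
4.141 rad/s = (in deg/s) 237.3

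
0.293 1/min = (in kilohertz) 4.883e-06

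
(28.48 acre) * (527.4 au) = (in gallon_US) 2.402e+21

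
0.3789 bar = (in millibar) 378.9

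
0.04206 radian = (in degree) 2.41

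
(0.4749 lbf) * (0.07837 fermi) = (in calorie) 3.957e-17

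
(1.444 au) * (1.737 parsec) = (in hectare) 1.158e+24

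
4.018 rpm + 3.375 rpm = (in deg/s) 44.36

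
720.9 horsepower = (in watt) 5.376e+05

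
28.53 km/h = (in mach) 0.02327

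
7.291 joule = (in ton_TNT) 1.743e-09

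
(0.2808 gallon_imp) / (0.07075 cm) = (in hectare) 0.0001804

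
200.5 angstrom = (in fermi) 2.005e+07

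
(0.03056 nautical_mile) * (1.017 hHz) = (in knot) 1.119e+04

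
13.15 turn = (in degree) 4734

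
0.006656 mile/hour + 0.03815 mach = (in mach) 0.03816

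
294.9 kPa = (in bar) 2.949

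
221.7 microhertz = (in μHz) 221.7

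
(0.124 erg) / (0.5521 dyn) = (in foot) 0.007369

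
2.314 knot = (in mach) 0.003496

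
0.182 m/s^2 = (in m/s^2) 0.182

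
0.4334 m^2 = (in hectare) 4.334e-05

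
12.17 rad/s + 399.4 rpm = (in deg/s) 3094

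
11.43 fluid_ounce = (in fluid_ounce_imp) 11.9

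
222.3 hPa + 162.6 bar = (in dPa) 1.628e+08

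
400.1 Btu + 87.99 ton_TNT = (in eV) 2.298e+30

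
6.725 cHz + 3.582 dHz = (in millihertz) 425.4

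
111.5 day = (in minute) 1.606e+05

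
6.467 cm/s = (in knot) 0.1257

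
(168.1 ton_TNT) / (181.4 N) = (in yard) 4.24e+09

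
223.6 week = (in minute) 2.254e+06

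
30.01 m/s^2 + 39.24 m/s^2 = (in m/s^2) 69.25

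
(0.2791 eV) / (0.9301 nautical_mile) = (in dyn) 2.596e-18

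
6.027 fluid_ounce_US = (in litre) 0.1782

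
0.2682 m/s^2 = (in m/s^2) 0.2682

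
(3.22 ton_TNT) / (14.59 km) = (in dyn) 9.234e+10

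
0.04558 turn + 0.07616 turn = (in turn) 0.1217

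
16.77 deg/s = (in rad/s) 0.2927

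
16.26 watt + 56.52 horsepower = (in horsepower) 56.54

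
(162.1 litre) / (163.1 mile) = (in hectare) 6.176e-11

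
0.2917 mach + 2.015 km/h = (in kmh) 359.6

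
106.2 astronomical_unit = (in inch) 6.255e+14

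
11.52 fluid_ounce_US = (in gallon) 0.09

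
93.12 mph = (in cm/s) 4163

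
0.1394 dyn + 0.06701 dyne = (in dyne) 0.2064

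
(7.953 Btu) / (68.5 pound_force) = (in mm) 2.754e+04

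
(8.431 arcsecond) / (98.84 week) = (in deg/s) 3.918e-11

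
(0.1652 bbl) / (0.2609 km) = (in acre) 2.488e-08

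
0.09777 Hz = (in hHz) 0.0009777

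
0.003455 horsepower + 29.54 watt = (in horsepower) 0.04307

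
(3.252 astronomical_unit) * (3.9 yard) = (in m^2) 1.735e+12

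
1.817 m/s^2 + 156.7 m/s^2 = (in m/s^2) 158.5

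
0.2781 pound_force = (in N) 1.237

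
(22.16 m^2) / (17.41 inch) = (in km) 0.05011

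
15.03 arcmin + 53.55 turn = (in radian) 336.5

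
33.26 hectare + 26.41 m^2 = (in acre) 82.19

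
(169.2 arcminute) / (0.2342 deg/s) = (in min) 0.2007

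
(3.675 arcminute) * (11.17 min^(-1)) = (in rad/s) 0.000199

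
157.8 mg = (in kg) 0.0001578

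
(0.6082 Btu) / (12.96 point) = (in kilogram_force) 1.431e+04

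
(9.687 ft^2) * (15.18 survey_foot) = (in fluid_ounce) 1.408e+05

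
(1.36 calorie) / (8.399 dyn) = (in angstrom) 6.775e+14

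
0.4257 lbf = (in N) 1.894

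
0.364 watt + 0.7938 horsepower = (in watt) 592.3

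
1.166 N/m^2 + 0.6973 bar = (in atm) 0.6882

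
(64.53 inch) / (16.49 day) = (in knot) 2.236e-06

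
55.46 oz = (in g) 1572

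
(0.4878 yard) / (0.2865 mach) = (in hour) 1.27e-06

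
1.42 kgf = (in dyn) 1.393e+06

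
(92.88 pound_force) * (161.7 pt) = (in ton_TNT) 5.633e-09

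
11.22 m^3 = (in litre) 1.122e+04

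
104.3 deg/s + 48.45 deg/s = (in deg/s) 152.8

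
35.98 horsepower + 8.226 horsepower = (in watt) 3.296e+04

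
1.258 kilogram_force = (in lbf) 2.773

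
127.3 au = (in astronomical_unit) 127.3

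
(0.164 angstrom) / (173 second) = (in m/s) 9.48e-14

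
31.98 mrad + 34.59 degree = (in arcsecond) 1.311e+05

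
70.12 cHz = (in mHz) 701.2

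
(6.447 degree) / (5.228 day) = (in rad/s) 2.491e-07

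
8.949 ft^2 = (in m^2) 0.8314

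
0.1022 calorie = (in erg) 4.276e+06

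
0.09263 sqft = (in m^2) 0.008606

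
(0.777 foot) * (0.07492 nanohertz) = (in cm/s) 1.774e-09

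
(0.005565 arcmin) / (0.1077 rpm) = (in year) 4.551e-12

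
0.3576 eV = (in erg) 5.729e-13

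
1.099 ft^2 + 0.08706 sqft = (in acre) 2.723e-05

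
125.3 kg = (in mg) 1.253e+08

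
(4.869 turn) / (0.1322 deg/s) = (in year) 0.0004204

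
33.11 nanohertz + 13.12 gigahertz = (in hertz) 1.312e+10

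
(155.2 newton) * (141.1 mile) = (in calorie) 8.423e+06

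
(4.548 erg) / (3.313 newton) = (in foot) 4.504e-07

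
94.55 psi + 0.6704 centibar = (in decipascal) 6.526e+06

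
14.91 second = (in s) 14.91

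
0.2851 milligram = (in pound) 6.285e-07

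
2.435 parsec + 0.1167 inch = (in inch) 2.958e+18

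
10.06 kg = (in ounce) 354.9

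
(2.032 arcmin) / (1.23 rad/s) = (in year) 1.524e-11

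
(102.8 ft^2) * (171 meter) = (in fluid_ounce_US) 5.522e+07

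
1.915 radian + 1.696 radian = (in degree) 206.9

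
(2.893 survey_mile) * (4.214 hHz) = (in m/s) 1.962e+06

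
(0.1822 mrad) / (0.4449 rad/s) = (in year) 1.299e-11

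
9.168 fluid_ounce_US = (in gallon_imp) 0.05964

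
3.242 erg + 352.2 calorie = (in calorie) 352.2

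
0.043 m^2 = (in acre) 1.063e-05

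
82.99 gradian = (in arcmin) 4481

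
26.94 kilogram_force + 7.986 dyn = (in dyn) 2.642e+07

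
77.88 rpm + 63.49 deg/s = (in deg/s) 530.8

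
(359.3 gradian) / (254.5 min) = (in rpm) 0.003529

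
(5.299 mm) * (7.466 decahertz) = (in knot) 0.769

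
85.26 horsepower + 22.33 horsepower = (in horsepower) 107.6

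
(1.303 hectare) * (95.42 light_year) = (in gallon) 3.107e+24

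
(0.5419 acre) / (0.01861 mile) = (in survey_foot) 240.2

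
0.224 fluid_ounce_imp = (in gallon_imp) 0.0014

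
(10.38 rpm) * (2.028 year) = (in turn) 1.106e+07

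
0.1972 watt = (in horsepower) 0.0002644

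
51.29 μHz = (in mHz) 0.05129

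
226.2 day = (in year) 0.6197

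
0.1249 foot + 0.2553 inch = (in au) 2.978e-13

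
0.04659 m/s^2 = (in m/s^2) 0.04659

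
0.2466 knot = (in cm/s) 12.69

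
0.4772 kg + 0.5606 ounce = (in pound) 1.087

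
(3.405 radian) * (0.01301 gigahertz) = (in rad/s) 4.43e+07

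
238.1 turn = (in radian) 1496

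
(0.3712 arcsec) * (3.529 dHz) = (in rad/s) 6.351e-07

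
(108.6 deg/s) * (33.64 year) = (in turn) 3.2e+08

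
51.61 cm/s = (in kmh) 1.858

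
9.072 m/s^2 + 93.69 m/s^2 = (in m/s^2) 102.8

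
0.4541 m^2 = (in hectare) 4.541e-05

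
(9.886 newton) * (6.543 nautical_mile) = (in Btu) 113.5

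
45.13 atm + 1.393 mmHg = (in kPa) 4573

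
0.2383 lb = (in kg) 0.1081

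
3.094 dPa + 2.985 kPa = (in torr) 22.39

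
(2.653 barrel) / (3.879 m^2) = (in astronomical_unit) 7.269e-13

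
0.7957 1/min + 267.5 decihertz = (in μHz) 2.676e+07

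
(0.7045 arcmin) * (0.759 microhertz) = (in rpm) 1.485e-09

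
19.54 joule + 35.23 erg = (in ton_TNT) 4.67e-09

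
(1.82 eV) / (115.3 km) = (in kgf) 2.579e-25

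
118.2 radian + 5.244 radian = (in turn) 19.65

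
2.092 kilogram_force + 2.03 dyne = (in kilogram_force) 2.092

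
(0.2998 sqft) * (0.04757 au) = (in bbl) 1.247e+09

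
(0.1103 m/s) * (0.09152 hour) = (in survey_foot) 119.2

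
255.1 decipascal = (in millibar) 0.2551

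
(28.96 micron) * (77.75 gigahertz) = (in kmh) 8.106e+06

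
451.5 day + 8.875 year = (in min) 5.315e+06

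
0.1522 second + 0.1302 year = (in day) 47.52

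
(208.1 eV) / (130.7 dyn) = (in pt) 7.231e-11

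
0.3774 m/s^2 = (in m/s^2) 0.3774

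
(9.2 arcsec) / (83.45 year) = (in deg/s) 9.711e-13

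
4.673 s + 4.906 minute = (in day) 0.003461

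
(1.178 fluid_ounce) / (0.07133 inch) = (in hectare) 1.923e-06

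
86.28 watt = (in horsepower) 0.1157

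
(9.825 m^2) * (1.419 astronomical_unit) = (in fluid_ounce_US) 7.052e+16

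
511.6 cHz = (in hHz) 0.05116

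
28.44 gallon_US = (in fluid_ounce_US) 3640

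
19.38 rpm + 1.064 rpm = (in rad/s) 2.141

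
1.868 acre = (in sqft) 8.137e+04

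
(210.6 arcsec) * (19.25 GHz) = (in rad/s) 1.965e+07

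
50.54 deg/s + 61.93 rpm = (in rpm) 70.35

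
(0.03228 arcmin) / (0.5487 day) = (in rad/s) 1.981e-10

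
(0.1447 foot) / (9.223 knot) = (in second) 0.009296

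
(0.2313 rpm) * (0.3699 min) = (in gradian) 34.22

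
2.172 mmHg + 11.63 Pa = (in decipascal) 3012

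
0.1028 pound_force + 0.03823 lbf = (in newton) 0.6273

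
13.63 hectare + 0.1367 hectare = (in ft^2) 1.482e+06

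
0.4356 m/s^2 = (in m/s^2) 0.4356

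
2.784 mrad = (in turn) 0.0004431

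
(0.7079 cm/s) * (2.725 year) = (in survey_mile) 378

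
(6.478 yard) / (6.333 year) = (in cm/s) 2.966e-06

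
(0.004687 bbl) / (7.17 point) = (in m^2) 0.2946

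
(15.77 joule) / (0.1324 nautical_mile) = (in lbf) 0.01446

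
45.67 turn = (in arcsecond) 5.919e+07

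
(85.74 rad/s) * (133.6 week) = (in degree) 3.969e+11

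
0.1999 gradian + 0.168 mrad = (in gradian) 0.2106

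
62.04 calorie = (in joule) 259.6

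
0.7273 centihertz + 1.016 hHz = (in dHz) 1016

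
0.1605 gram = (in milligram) 160.5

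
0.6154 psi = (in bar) 0.04243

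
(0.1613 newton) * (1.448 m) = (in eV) 1.458e+18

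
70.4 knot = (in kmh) 130.4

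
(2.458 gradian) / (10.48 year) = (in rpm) 1.116e-09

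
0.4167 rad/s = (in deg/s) 23.88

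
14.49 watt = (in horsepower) 0.01943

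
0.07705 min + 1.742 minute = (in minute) 1.819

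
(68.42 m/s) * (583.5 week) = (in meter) 2.415e+10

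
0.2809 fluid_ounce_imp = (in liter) 0.007981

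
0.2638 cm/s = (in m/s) 0.002638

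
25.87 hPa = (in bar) 0.02587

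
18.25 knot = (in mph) 21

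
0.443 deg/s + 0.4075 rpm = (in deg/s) 2.888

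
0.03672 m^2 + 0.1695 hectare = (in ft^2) 1.825e+04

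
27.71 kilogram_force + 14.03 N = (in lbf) 64.24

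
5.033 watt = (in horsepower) 0.006749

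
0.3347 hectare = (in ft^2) 3.603e+04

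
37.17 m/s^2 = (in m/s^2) 37.17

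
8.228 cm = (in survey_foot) 0.2699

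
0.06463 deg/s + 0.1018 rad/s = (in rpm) 0.9829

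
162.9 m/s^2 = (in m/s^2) 162.9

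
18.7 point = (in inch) 0.2597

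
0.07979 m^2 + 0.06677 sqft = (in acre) 2.125e-05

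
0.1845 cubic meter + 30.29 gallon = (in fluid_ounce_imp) 1.053e+04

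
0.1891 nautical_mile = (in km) 0.3502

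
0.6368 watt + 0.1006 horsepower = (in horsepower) 0.1015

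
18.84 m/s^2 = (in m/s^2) 18.84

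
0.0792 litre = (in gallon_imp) 0.01742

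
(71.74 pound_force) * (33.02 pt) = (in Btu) 0.003523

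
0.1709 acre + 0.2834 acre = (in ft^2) 1.979e+04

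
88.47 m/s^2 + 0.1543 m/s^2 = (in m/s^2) 88.62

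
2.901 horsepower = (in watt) 2163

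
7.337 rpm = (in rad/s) 0.7683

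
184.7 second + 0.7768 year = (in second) 2.45e+07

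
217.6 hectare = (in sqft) 2.342e+07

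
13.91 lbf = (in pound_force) 13.91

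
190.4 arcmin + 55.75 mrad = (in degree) 6.368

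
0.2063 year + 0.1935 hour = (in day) 75.31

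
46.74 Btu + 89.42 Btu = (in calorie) 3.433e+04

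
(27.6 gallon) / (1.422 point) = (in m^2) 208.3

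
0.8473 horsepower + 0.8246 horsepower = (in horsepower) 1.672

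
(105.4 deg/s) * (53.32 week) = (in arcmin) 2.039e+11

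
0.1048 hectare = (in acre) 0.259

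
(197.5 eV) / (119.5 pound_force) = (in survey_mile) 3.699e-23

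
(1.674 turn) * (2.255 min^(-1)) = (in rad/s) 0.3953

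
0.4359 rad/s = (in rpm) 4.163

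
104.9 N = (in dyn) 1.049e+07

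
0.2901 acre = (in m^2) 1174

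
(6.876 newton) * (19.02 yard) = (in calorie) 28.58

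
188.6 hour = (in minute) 1.132e+04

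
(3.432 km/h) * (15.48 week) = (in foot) 2.928e+07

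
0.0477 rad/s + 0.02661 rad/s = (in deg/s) 4.258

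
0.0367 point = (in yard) 1.416e-05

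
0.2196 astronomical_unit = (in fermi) 3.285e+25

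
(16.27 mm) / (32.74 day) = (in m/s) 5.752e-09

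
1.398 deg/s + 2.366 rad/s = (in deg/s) 137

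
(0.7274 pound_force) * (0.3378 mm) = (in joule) 0.001093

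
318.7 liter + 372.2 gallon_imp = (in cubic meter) 2.011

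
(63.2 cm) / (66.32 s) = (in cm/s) 0.953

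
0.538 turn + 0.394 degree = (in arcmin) 1.164e+04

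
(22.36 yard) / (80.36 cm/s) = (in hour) 0.007067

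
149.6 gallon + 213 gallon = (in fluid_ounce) 4.641e+04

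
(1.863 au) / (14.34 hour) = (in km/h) 1.944e+07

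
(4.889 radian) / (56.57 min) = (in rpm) 0.01375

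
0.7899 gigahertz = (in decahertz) 7.899e+07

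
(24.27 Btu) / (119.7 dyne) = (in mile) 1.329e+04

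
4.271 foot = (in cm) 130.2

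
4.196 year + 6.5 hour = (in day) 1532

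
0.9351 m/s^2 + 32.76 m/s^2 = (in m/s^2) 33.7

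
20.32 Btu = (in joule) 2.144e+04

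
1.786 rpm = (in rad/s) 0.187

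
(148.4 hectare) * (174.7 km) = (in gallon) 6.849e+13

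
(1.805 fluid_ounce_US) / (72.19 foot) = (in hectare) 2.426e-10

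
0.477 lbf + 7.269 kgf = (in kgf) 7.485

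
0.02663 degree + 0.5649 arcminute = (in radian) 0.0006291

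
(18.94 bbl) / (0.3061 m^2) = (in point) 2.789e+04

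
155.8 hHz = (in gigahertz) 1.558e-05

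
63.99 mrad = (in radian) 0.06399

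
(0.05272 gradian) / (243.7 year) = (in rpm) 1.029e-12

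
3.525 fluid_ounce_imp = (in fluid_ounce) 3.387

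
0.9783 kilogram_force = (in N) 9.594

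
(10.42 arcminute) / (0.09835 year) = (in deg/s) 5.599e-08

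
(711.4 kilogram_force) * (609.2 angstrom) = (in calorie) 0.0001016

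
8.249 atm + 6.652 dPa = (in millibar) 8358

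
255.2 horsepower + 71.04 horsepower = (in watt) 2.433e+05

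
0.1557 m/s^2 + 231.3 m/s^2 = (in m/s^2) 231.5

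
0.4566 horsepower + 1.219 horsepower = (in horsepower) 1.676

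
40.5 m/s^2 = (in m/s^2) 40.5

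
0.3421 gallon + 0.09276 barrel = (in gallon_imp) 3.529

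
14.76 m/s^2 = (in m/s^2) 14.76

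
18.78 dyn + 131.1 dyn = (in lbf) 0.0003369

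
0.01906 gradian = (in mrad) 0.2994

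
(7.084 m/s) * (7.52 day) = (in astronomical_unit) 3.077e-05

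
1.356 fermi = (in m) 1.356e-15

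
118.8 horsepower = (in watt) 8.859e+04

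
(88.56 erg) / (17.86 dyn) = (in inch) 1.952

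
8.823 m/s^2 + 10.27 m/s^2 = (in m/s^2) 19.09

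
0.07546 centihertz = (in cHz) 0.07546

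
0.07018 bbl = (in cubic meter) 0.01116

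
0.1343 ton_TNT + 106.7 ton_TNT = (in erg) 4.47e+18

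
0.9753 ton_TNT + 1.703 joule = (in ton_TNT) 0.9753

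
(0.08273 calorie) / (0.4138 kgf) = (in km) 8.53e-05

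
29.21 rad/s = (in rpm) 278.9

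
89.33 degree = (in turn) 0.2481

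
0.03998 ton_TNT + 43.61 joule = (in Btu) 1.585e+05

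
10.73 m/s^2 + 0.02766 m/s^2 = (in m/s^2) 10.76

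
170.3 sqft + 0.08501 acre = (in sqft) 3873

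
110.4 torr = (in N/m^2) 1.472e+04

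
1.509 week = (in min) 1.521e+04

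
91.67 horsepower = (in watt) 6.836e+04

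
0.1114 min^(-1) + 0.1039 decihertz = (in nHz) 1.225e+07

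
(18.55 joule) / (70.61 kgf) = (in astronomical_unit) 1.791e-13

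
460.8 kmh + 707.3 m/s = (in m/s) 835.3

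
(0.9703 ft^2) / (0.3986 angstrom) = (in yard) 2.473e+09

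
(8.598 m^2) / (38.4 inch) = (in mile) 0.005478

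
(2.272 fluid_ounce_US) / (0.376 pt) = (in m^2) 0.5066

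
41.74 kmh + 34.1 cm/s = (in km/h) 42.97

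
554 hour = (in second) 1.994e+06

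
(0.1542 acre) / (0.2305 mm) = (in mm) 2.707e+09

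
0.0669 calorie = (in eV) 1.747e+18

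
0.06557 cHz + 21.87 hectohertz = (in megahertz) 0.002187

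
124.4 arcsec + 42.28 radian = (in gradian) 2692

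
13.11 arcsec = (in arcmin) 0.2185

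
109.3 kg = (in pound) 241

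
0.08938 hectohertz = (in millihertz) 8938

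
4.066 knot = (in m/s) 2.092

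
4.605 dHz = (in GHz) 4.605e-10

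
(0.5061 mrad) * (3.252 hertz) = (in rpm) 0.01572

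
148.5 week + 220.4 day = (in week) 180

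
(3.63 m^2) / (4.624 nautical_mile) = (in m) 0.0004239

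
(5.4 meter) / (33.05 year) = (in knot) 1.007e-08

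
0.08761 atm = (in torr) 66.58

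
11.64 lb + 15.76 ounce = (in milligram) 5.727e+06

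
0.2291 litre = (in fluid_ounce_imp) 8.063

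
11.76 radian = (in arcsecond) 2.426e+06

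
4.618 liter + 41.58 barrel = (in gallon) 1748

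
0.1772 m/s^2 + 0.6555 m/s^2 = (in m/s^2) 0.8327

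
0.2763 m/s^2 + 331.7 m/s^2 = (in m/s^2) 332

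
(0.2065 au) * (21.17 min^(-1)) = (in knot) 2.119e+10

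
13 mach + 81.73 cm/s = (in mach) 13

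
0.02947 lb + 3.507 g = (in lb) 0.0372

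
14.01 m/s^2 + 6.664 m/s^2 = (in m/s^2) 20.67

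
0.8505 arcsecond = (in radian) 4.123e-06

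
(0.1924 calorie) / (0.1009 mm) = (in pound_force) 1794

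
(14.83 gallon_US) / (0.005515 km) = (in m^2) 0.01018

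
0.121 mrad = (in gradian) 0.007703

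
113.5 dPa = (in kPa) 0.01135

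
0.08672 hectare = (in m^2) 867.2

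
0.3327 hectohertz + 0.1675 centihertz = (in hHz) 0.3327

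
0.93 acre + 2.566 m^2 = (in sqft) 4.054e+04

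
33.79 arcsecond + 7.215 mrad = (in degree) 0.4228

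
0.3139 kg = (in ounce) 11.07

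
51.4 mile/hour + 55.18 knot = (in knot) 99.85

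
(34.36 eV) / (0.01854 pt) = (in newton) 8.417e-13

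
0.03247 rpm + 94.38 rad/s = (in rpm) 901.3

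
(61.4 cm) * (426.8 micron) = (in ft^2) 0.002821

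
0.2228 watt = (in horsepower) 0.0002988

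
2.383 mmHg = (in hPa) 3.177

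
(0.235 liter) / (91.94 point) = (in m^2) 0.007245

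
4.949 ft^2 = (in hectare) 4.598e-05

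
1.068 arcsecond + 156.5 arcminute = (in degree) 2.609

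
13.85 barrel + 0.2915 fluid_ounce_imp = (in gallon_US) 581.7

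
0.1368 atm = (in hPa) 138.6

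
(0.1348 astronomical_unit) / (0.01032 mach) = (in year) 182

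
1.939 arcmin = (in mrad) 0.564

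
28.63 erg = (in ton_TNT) 6.843e-16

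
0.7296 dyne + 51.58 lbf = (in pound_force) 51.58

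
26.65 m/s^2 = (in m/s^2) 26.65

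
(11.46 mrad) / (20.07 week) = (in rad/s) 9.441e-10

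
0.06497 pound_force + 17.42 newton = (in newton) 17.71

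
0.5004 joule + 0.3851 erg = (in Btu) 0.0004743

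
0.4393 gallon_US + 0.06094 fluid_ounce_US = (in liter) 1.665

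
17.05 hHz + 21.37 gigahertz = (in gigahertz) 21.37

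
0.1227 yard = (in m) 0.1122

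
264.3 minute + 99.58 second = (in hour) 4.433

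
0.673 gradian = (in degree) 0.6057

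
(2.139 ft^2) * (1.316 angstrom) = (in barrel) 1.645e-10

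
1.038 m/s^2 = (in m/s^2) 1.038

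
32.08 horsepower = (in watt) 2.392e+04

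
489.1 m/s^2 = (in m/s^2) 489.1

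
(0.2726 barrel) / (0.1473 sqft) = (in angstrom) 3.167e+10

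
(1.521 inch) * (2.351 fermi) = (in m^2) 9.083e-17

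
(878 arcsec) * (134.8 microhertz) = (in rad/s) 5.738e-07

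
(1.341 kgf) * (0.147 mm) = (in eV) 1.207e+16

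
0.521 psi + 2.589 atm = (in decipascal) 2.659e+06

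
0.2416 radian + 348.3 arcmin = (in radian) 0.3429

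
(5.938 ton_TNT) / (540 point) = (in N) 1.304e+11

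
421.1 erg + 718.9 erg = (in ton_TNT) 2.725e-14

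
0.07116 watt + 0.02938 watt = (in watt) 0.1005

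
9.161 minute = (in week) 0.0009088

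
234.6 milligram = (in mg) 234.6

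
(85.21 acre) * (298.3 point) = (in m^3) 3.629e+04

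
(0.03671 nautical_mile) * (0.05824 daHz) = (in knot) 76.97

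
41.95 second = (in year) 1.33e-06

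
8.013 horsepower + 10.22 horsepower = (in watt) 1.36e+04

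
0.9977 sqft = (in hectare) 9.269e-06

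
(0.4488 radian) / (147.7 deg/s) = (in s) 0.1741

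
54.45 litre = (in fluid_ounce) 1841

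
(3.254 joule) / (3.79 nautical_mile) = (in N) 0.0004636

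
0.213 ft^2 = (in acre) 4.89e-06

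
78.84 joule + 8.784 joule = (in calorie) 20.94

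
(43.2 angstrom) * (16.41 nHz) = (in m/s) 7.089e-17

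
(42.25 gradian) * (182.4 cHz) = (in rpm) 11.56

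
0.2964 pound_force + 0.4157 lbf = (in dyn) 3.168e+05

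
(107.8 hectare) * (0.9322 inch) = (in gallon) 6.743e+06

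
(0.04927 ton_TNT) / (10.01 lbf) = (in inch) 1.823e+08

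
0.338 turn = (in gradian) 135.2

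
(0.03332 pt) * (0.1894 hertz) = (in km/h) 8.015e-06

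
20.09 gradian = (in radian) 0.3156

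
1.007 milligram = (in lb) 2.22e-06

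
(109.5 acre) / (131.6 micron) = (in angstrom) 3.367e+19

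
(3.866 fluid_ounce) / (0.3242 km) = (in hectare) 3.527e-11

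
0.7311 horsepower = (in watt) 545.2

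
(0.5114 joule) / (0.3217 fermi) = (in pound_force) 3.574e+14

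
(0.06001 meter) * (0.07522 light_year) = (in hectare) 4.271e+09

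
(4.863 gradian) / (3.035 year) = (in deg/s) 4.573e-08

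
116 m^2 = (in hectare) 0.0116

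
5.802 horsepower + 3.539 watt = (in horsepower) 5.807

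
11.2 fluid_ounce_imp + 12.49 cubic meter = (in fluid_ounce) 4.223e+05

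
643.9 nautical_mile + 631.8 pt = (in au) 7.971e-06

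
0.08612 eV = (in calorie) 3.298e-21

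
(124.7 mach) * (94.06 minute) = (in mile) 1.489e+05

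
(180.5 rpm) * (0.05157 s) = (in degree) 55.85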